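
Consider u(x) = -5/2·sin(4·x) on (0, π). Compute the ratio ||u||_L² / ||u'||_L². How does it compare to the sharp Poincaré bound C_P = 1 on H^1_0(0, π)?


||u||_L² / ||u'||_L² = 1/4 < C_P = 1.

u(x) = -5/2·sin(4·x), so u'(x) = -10*cos(4*x).
Writing u(x) = A·sin(kπx/L) with A = -5/2 and k = 4, use ∫_0^L sin²(kπx/L) dx = L/2 and ∫_0^L cos²(kπx/L) dx = L/2.
u² = 25/4·sin²(4·x) and (u')² = 100·cos²(4·x), and each of sin², cos² integrates to L/2 = π/2 over (0, π).
∫_0^π u² dx = 25*π/8, so ||u||_L² = 5*sqrt(2)*sqrt(π)/4.
∫_0^π (u')² dx = 50*π, so ||u'||_L² = 5*sqrt(2)*sqrt(π).
Ratio ||u||_L² / ||u'||_L² = 1/4.
Sharp Poincaré constant on H^1_0(0, π) is C_P = L/π = 1, achieved by sin(x).
This is the k = 4 harmonic; the ratio L/(kπ) is strictly less than C_P = L/π, consistent with the sharp inequality ||u||_L² ≤ C_P ||u'||_L².


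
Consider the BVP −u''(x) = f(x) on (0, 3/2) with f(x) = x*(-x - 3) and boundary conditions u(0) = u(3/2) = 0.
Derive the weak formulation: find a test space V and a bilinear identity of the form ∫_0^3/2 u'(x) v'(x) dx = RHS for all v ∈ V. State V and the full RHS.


V = H^1_0(0, 3/2) (so v(0) = v(3/2) = 0); weak form: ∫_0^3/2 u'v' dx = ∫_0^3/2 (x*(-x - 3)) v dx for all v ∈ V.

Multiply both sides by a test function v and integrate from 0 to 3/2:
  ∫_0^3/2 −u''(x) v(x) dx = ∫_0^3/2 f(x) v(x) dx.
Integrate the LHS by parts once:
  ∫_0^3/2 −u'' v dx = −[u'(x) v(x)]_0^3/2 + ∫_0^3/2 u'(x) v'(x) dx.
Thus ∫_0^3/2 u'(x) v'(x) dx = ∫_0^3/2 f(x) v(x) dx + [u'(x) v(x)]_0^3/2.
Choose V so that boundary terms are either known or forced to vanish.
u is Dirichlet: u(0) = u(3/2) = 0. Let V = H^1_0(0, 3/2); then v(0) = v(3/2) = 0, and [u' v]_0^3/2 = 0.
Weak formulation: find u (satisfying any essential BC) such that ∫_0^3/2 u'(x) v'(x) dx = ∫_0^3/2 f v dx for all v ∈ V.
Substituting f(x) = x*(-x - 3), the right-hand side is ∫_0^3/2 (x*(-x - 3)) v dx.


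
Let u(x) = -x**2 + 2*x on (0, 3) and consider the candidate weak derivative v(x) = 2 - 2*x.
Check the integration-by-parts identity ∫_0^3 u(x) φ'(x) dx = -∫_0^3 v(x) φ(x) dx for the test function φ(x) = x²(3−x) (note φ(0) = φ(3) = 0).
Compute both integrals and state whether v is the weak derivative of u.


LHS = 54/5, RHS = 54/5. Yes, v = u' weakly.

u(x) = -x**2 + 2*x, classical derivative u'(x) = 2 - 2*x.
φ(x) = x²(3−x), so φ'(x) = 3*x*(2 - x).
Note φ(0) = φ(3) = 0, so the boundary term u·φ vanishes.
LHS = ∫_0^3 u(x) φ'(x) dx = ∫_0^3 (3*x^4 - 12*x^3 + 12*x^2) dx. Term by term:
  ∫_0^3 3*x^4 dx = 729/5;  ∫_0^3 -12*x^3 dx = -243;  ∫_0^3 12*x^2 dx = 108.
Sum: 729/5 − 243 + 108 = 54/5.
So LHS = 54/5.
∫_0^3 v(x) φ(x) dx = ∫_0^3 (2*x^4 - 8*x^3 + 6*x^2) dx. Term by term:
  ∫_0^3 2*x^4 dx = 486/5;  ∫_0^3 -8*x^3 dx = -162;  ∫_0^3 6*x^2 dx = 54.
Sum: 486/5 − 162 + 54 = -54/5.
So RHS = -∫_0^3 v(x) φ(x) dx = 54/5.
LHS = RHS, so the identity holds for this test φ.
Moreover u is smooth here and v(x) = u'(x) = 2 - 2*x pointwise, so the identity holds for every test function. Hence v is the weak derivative of u.


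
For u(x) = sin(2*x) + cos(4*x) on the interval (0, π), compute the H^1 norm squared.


||u||_{H^1(0,π)}^2 = 11*π

u'(x) = -4*sin(4*x) + 2*cos(2*x).
Expand u² and (u')² and integrate term by term on (0, π), using: for integers n ≥ 1, ∫_0^π sin²(nx) dx = ∫_0^π cos²(nx) dx = π/2; for n ≠ n', ∫_0^π sin(nx)sin(n'x) dx = ∫_0^π cos(nx)cos(n'x) dx = 0; and by product-to-sum, ∫_0^π sin(nx)cos(n'x) dx = ½∫_0^π [sin((n+n')x) + sin((n−n')x)] dx, which is 0 when n+n' is even and 2n/(n²−n'²) when n+n' is odd (it need not vanish on (0, π)).
  u² squared terms: (1)²·∫cos(4x)² dx = 1·π/2 = π/2;  (1)²·∫sin(2x)² dx = 1·π/2 = π/2.
  u² cross terms: 2·(1)·(1)·∫cos(4x)·sin(2x) dx = 2·(0) = 0.
  So ∫_0^π u² dx = π/2 + π/2 + 0 = π.
  (u')² squared terms: (-4)²·∫sin(4x)² dx = 16·π/2 = 8*π;  (2)²·∫cos(2x)² dx = 4·π/2 = 2*π.
  (u')² cross terms: 2·(-4)·(2)·∫sin(4x)·cos(2x) dx = -16·(0) = 0.
  So ∫_0^π (u')² dx = 8*π + 2*π + 0 = 10*π.
||u||_{H^1}^2 = (π) + (10*π) = 11*π.


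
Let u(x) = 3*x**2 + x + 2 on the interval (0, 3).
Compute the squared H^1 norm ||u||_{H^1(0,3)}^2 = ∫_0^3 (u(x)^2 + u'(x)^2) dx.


||u||_{H^1}^2 = 10869/10

The H^1 norm (squared) on an interval (0, L) is
  ||u||_{H^1}^2 = ∫_0^L u(x)^2 dx + ∫_0^L u'(x)^2 dx.
Compute u'(x) = 6*x + 1.
Then u(x)^2 = 9*x**4 + 6*x**3 + 13*x**2 + 4*x + 4 and u'(x)^2 = 36*x**2 + 12*x + 1.
Integrate each monomial from 0 to 3 using ∫_0^3 c·x^n dx = c·3^(n+1)/(n+1):
  ∫_0^3 u(x)^2 dx = ∫_0^3 (9*x^4 + 6*x^3 + 13*x^2 + 4*x + 4) dx. Term by term:
    ∫_0^3 9*x^4 dx = 2187/5;  ∫_0^3 6*x^3 dx = 243/2;  ∫_0^3 13*x^2 dx = 117;
    ∫_0^3 4*x dx = 18;  ∫_0^3 4 dx = 12.
  Sum: 2187/5 + 243/2 + 117 + 18 + 12 = 7059/10.
  ∫_0^3 u'(x)^2 dx = ∫_0^3 (36*x^2 + 12*x + 1) dx. Term by term:
    ∫_0^3 36*x^2 dx = 324;  ∫_0^3 12*x dx = 54;  ∫_0^3 1 dx = 3.
  Sum: 324 + 54 + 3 = 381.
Adding: ||u||_{H^1}^2 = 7059/10 + 381 = 10869/10.


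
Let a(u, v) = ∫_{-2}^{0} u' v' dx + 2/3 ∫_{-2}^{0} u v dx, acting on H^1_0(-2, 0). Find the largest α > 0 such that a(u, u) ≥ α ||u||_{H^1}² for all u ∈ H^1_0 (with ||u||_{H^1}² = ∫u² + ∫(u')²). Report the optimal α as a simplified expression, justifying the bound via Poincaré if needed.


α = (8/3 + π^2)/(4 + π^2)

Coercivity of a(·,·) on H^1_0(-2, 0) means a(u, u) ≥ α ||u||_{H^1}² for every u ∈ H^1_0.
The interval has length L = 2, and Poincaré/coercivity depend only on L. Here a(u, u) = ∫(u')² + (2/3)·∫u².
Here 0 < c = 2/3 < 1. The condition a(u,u) ≥ α||u||_{H^1}² reads (1−α)∫(u')² ≥ (α−c)∫u². Any admissible α is ≤ 1 (rapidly oscillating u have ∫u²/∫(u')² → 0), and α = 1 would force 0 ≥ (1−c)∫u², impossible since c < 1; so 1−α > 0. By the sharp Poincaré inequality on H^1_0 of an interval of length L, ∫(u')² ≥ (π/L)²∫u² with equality for the first sine mode sin(π(x−x₀)/L) (x₀ the left endpoint), so the inequality holds for all u iff (1−α)(π/L)² ≥ α − c, i.e. α ≤ ((π/L)² + c)/((π/L)² + 1) = (1 + c(L/π)²)/(1 + (L/π)²). With (π/L)² = π^2/4 and c = 2/3, the largest admissible constant is α = ((π/L)² + c)/((π/L)² + 1).
Simplifying, α = (8/3 + π^2)/(4 + π^2).


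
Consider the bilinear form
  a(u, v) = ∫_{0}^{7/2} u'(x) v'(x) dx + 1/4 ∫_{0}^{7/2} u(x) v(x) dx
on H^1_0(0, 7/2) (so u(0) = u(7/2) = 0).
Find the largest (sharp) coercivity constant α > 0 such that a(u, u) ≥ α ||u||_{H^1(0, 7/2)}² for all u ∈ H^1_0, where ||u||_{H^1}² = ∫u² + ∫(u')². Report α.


α = (49 + 16*π^2)/(4*(4*π^2 + 49))

Coercivity of a(·,·) on H^1_0(0, 7/2) means a(u, u) ≥ α ||u||_{H^1}² for every u ∈ H^1_0.
The interval has length L = 7/2, and Poincaré/coercivity depend only on L. Here a(u, u) = ∫(u')² + (1/4)·∫u².
Here 0 < c = 1/4 < 1. The condition a(u,u) ≥ α||u||_{H^1}² reads (1−α)∫(u')² ≥ (α−c)∫u². Any admissible α is ≤ 1 (rapidly oscillating u have ∫u²/∫(u')² → 0), and α = 1 would force 0 ≥ (1−c)∫u², impossible since c < 1; so 1−α > 0. By the sharp Poincaré inequality on H^1_0 of an interval of length L, ∫(u')² ≥ (π/L)²∫u² with equality for the first sine mode sin(π(x−x₀)/L) (x₀ the left endpoint), so the inequality holds for all u iff (1−α)(π/L)² ≥ α − c, i.e. α ≤ ((π/L)² + c)/((π/L)² + 1) = (1 + c(L/π)²)/(1 + (L/π)²). With (π/L)² = 4*π^2/49 and c = 1/4, the largest admissible constant is α = ((π/L)² + c)/((π/L)² + 1).
Simplifying, α = (49 + 16*π^2)/(4*(4*π^2 + 49)).


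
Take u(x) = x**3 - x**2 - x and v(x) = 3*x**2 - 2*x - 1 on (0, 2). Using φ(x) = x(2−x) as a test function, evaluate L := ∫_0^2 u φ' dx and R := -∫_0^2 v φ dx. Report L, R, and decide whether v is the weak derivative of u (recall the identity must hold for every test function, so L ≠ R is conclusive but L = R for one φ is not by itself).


LHS = -4/5, RHS = -4/5. Yes, v = u' weakly.

u(x) = x**3 - x**2 - x, classical derivative u'(x) = 3*x**2 - 2*x - 1.
φ(x) = x(2−x), so φ'(x) = 2 - 2*x.
Note φ(0) = φ(2) = 0, so the boundary term u·φ vanishes.
LHS = ∫_0^2 u(x) φ'(x) dx = ∫_0^2 (-2*x^4 + 4*x^3 - 2*x) dx. Term by term:
  ∫_0^2 -2*x^4 dx = -64/5;  ∫_0^2 4*x^3 dx = 16;  ∫_0^2 -2*x dx = -4.
Sum: -64/5 + 16 − 4 = -4/5.
So LHS = -4/5.
∫_0^2 v(x) φ(x) dx = ∫_0^2 (-3*x^4 + 8*x^3 - 3*x^2 - 2*x) dx. Term by term:
  ∫_0^2 -3*x^4 dx = -96/5;  ∫_0^2 8*x^3 dx = 32;  ∫_0^2 -3*x^2 dx = -8;
  ∫_0^2 -2*x dx = -4.
Sum: -96/5 + 32 − 8 − 4 = 4/5.
So RHS = -∫_0^2 v(x) φ(x) dx = -4/5.
LHS = RHS, so the identity holds for this test φ.
Moreover u is smooth here and v(x) = u'(x) = 3*x**2 - 2*x - 1 pointwise, so the identity holds for every test function. Hence v is the weak derivative of u.


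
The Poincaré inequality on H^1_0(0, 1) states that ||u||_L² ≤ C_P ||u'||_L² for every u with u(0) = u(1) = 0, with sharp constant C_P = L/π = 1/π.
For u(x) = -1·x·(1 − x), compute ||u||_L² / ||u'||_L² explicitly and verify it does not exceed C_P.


||u||_L² / ||u'||_L² = sqrt(10)/10 < C_P = 1/π.

u(x) = -1·x·(1 − x), so u'(x) = 2*x - 1.
u(x) = -1·x·(1 − x) vanishes at x = 0 and x = 1, so u ∈ H^1_0(0, 1). Differentiate via the product rule and integrate the resulting polynomials term by term.
  ∫_0^1 u² dx = ∫_0^1 (x^4 - 2*x^3 + x^2) dx. Term by term:
    ∫_0^1 x^4 dx = 1/5;  ∫_0^1 -2*x^3 dx = -1/2;  ∫_0^1 x^2 dx = 1/3.
  Sum: 1/5 − 1/2 + 1/3 = 1/30.
  ∫_0^1 (u')² dx = ∫_0^1 (4*x^2 - 4*x + 1) dx. Term by term:
    ∫_0^1 4*x^2 dx = 4/3;  ∫_0^1 -4*x dx = -2;  ∫_0^1 1 dx = 1.
  Sum: 4/3 − 2 + 1 = 1/3.
∫_0^1 u² dx = 1/30, so ||u||_L² = sqrt(30)/30.
∫_0^1 (u')² dx = 1/3, so ||u'||_L² = sqrt(3)/3.
Ratio ||u||_L² / ||u'||_L² = sqrt(10)/10.
Sharp Poincaré constant on H^1_0(0, 1) is C_P = L/π = 1/π, achieved by sin(π·x).
A polynomial bump cannot attain the sharp Poincaré constant (only the first sine eigenfunction does), so the ratio is strictly less than C_P, consistent with ||u||_L² ≤ C_P ||u'||_L².


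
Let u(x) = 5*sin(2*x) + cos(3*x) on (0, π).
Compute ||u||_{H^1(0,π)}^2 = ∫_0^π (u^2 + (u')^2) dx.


||u||_{H^1(0,π)}^2 = -80 + 135*π/2

u'(x) = -3*sin(3*x) + 10*cos(2*x).
Expand u² and (u')² and integrate term by term on (0, π), using: for integers n ≥ 1, ∫_0^π sin²(nx) dx = ∫_0^π cos²(nx) dx = π/2; for n ≠ n', ∫_0^π sin(nx)sin(n'x) dx = ∫_0^π cos(nx)cos(n'x) dx = 0; and by product-to-sum, ∫_0^π sin(nx)cos(n'x) dx = ½∫_0^π [sin((n+n')x) + sin((n−n')x)] dx, which is 0 when n+n' is even and 2n/(n²−n'²) when n+n' is odd (it need not vanish on (0, π)).
  u² squared terms: (5)²·∫sin(2x)² dx = 25·π/2 = 25*π/2;  (1)²·∫cos(3x)² dx = 1·π/2 = π/2.
  u² cross terms: 2·(5)·(1)·∫sin(2x)·cos(3x) dx = 10·(-4/5) = -8.
  So ∫_0^π u² dx = 25*π/2 + π/2 − 8 = -8 + 13*π.
  (u')² squared terms: (-3)²·∫sin(3x)² dx = 9·π/2 = 9*π/2;  (10)²·∫cos(2x)² dx = 100·π/2 = 50*π.
  (u')² cross terms: 2·(-3)·(10)·∫sin(3x)·cos(2x) dx = -60·(6/5) = -72.
  So ∫_0^π (u')² dx = 9*π/2 + 50*π − 72 = -72 + 109*π/2.
||u||_{H^1}^2 = (-8 + 13*π) + (-72 + 109*π/2) = -80 + 135*π/2.


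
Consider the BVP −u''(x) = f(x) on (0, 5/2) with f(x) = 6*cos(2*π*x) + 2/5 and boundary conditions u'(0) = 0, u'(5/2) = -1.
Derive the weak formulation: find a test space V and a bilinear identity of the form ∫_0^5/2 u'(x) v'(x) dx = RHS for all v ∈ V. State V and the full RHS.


V = H^1(0, 5/2) (v unrestricted at boundary; u is determined up to an additive constant); weak form: ∫_0^5/2 u'v' dx = ∫_0^5/2 (6*cos(2*π*x) + 2/5) v dx − v(5/2) for all v ∈ V.

Multiply both sides by a test function v and integrate from 0 to 5/2:
  ∫_0^5/2 −u''(x) v(x) dx = ∫_0^5/2 f(x) v(x) dx.
Integrate the LHS by parts once:
  ∫_0^5/2 −u'' v dx = −[u'(x) v(x)]_0^5/2 + ∫_0^5/2 u'(x) v'(x) dx.
Thus ∫_0^5/2 u'(x) v'(x) dx = ∫_0^5/2 f(x) v(x) dx + [u'(x) v(x)]_0^5/2.
Choose V so that boundary terms are either known or forced to vanish.
u has inhomogeneous Neumann u'(0) = 0, u'(5/2) = -1. [u' v]_0^5/2 = (-1)·v(5/2) − (0)·v(0) = − v(5/2). Take V = H^1(0, 5/2); boundary term becomes part of RHS.
Weak formulation: find u (satisfying any essential BC) such that ∫_0^5/2 u'(x) v'(x) dx = ∫_0^5/2 f v dx − v(5/2) for all v ∈ V (Neumann data are natural BCs: they enter the RHS as boundary terms).
Substituting f(x) = 6*cos(2*π*x) + 2/5, the right-hand side is ∫_0^5/2 (6*cos(2*π*x) + 2/5) v dx − v(5/2).
Compatibility check (pure Neumann): taking v ≡ 1 ∈ V gives 0 = ∫_0^5/2 f dx + (-1) − (0), i.e. ∫_0^5/2 f dx must equal u'(0) − u'(5/2) = 1. Indeed ∫_0^5/2 (6*cos(2*π*x) + 2/5) dx = 1, so the data are compatible. The solution is then unique only up to an additive constant (fix it e.g. by requiring ∫_0^5/2 u dx = 0).


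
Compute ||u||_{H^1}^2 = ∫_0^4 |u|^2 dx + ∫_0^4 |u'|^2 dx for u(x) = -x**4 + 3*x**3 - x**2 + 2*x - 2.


||u||_{H^1}^2 = 2241248/315

The H^1 norm (squared) on an interval (0, L) is
  ||u||_{H^1}^2 = ∫_0^L u(x)^2 dx + ∫_0^L u'(x)^2 dx.
Compute u'(x) = -4*x**3 + 9*x**2 - 2*x + 2.
Then u(x)^2 = x**8 - 6*x**7 + 11*x**6 - 10*x**5 + 17*x**4 - 16*x**3 + 8*x**2 - 8*x + 4 and u'(x)^2 = 16*x**6 - 72*x**5 + 97*x**4 - 52*x**3 + 40*x**2 - 8*x + 4.
Integrate each monomial from 0 to 4 using ∫_0^4 c·x^n dx = c·4^(n+1)/(n+1):
  ∫_0^4 u(x)^2 dx = ∫_0^4 (x^8 - 6*x^7 + 11*x^6 - 10*x^5 + 17*x^4 - 16*x^3 + 8*x^2 - 8*x + 4) dx. Term by term:
    ∫_0^4 x^8 dx = 262144/9;  ∫_0^4 -6*x^7 dx = -49152;  ∫_0^4 11*x^6 dx = 180224/7;
    ∫_0^4 -10*x^5 dx = -20480/3;  ∫_0^4 17*x^4 dx = 17408/5;  ∫_0^4 -16*x^3 dx = -1024;
    ∫_0^4 8*x^2 dx = 512/3;  ∫_0^4 -8*x dx = -64;  ∫_0^4 4 dx = 16.
  Sum: 262144/9 − 49152 + 180224/7 − 20480/3 + 17408/5 − 1024 + 512/3 − 64 + 16 = 464624/315.
  ∫_0^4 u'(x)^2 dx = ∫_0^4 (16*x^6 - 72*x^5 + 97*x^4 - 52*x^3 + 40*x^2 - 8*x + 4) dx. Term by term:
    ∫_0^4 16*x^6 dx = 262144/7;  ∫_0^4 -72*x^5 dx = -49152;  ∫_0^4 97*x^4 dx = 99328/5;
    ∫_0^4 -52*x^3 dx = -3328;  ∫_0^4 40*x^2 dx = 2560/3;  ∫_0^4 -8*x dx = -64;
    ∫_0^4 4 dx = 16.
  Sum: 262144/7 − 49152 + 99328/5 − 3328 + 2560/3 − 64 + 16 = 592208/105.
Adding: ||u||_{H^1}^2 = 464624/315 + 592208/105 = 2241248/315.


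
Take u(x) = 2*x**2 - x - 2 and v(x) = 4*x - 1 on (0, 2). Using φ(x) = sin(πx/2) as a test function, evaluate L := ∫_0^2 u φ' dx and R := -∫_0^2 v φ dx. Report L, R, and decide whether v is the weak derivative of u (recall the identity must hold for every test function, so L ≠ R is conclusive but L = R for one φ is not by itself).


LHS = -12/π, RHS = -12/π. Yes, v = u' weakly.

u(x) = 2*x**2 - x - 2, classical derivative u'(x) = 4*x - 1.
φ(x) = sin(πx/2), so φ'(x) = π*cos(π*x/2)/2.
Note φ(0) = φ(2) = 0, so the boundary term u·φ vanishes.
LHS = ∫_0^2 u(x) φ'(x) dx = ∫_0^2 (π*x^2*cos(π*x/2) - π*x*cos(π*x/2)/2 - π*cos(π*x/2)) dx. Term by term:
  ∫_0^2 -π*cos(π*x/2) dx = 0;  ∫_0^2 π*x^2*cos(π*x/2) dx = -16/π;  ∫_0^2 -π*x*cos(π*x/2)/2 dx = 4/π.
Sum: 0 − 16/π + 4/π = -12/π.
So LHS = -12/π.
∫_0^2 v(x) φ(x) dx = ∫_0^2 (4*x*sin(π*x/2) - sin(π*x/2)) dx. Term by term:
  ∫_0^2 -sin(π*x/2) dx = -4/π;  ∫_0^2 4*x*sin(π*x/2) dx = 16/π.
Sum: -4/π + 16/π = 12/π.
So RHS = -∫_0^2 v(x) φ(x) dx = -12/π.
LHS = RHS, so the identity holds for this test φ.
Moreover u is smooth here and v(x) = u'(x) = 4*x - 1 pointwise, so the identity holds for every test function. Hence v is the weak derivative of u.


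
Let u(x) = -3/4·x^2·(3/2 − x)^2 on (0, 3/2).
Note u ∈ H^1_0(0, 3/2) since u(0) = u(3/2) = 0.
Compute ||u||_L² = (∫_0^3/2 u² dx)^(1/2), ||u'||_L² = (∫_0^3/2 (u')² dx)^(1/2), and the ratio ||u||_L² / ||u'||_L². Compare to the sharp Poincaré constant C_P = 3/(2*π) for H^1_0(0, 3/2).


||u||_L² / ||u'||_L² = sqrt(3)/4 < C_P = 3/(2*π).

u(x) = -3/4·x^2·(3/2 − x)^2, so u'(x) = 3*x*(-8*x^2 + 18*x - 9)/8.
u(x) = -3/4·x^2·(3/2 − x)^2 vanishes at x = 0 and x = 3/2, so u ∈ H^1_0(0, 3/2). Differentiate via the product rule and integrate the resulting polynomials term by term.
  ∫_0^3/2 u² dx = ∫_0^3/2 (9*x^8/16 - 27*x^7/8 + 243*x^6/32 - 243*x^5/32 + 729*x^4/256) dx. Term by term:
    ∫_0^3/2 9*x^8/16 dx = 19683/8192;  ∫_0^3/2 -27*x^7/8 dx = -177147/16384;  ∫_0^3/2 243*x^6/32 dx = 531441/28672;
    ∫_0^3/2 -243*x^5/32 dx = -59049/4096;  ∫_0^3/2 729*x^4/256 dx = 177147/40960.
  Sum: 19683/8192 − 177147/16384 + 531441/28672 − 59049/4096 + 177147/40960 = 19683/573440.
  ∫_0^3/2 (u')² dx = ∫_0^3/2 (9*x^6 - 81*x^5/2 + 1053*x^4/16 - 729*x^3/16 + 729*x^2/64) dx. Term by term:
    ∫_0^3/2 9*x^6 dx = 19683/896;  ∫_0^3/2 -81*x^5/2 dx = -19683/256;  ∫_0^3/2 1053*x^4/16 dx = 255879/2560;
    ∫_0^3/2 -729*x^3/16 dx = -59049/1024;  ∫_0^3/2 729*x^2/64 dx = 6561/512.
  Sum: 19683/896 − 19683/256 + 255879/2560 − 59049/1024 + 6561/512 = 6561/35840.
∫_0^3/2 u² dx = 19683/573440, so ||u||_L² = 81*sqrt(105)/4480.
∫_0^3/2 (u')² dx = 6561/35840, so ||u'||_L² = 81*sqrt(35)/1120.
Ratio ||u||_L² / ||u'||_L² = sqrt(3)/4.
Sharp Poincaré constant on H^1_0(0, 3/2) is C_P = L/π = 3/(2*π), achieved by sin(2*π/3·x).
A polynomial bump cannot attain the sharp Poincaré constant (only the first sine eigenfunction does), so the ratio is strictly less than C_P, consistent with ||u||_L² ≤ C_P ||u'||_L².


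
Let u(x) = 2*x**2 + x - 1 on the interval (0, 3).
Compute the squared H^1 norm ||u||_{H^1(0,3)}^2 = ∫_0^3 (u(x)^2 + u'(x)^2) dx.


||u||_{H^1}^2 = 2127/5

The H^1 norm (squared) on an interval (0, L) is
  ||u||_{H^1}^2 = ∫_0^L u(x)^2 dx + ∫_0^L u'(x)^2 dx.
Compute u'(x) = 4*x + 1.
Then u(x)^2 = 4*x**4 + 4*x**3 - 3*x**2 - 2*x + 1 and u'(x)^2 = 16*x**2 + 8*x + 1.
Integrate each monomial from 0 to 3 using ∫_0^3 c·x^n dx = c·3^(n+1)/(n+1):
  ∫_0^3 u(x)^2 dx = ∫_0^3 (4*x^4 + 4*x^3 - 3*x^2 - 2*x + 1) dx. Term by term:
    ∫_0^3 4*x^4 dx = 972/5;  ∫_0^3 4*x^3 dx = 81;  ∫_0^3 -3*x^2 dx = -27;
    ∫_0^3 -2*x dx = -9;  ∫_0^3 1 dx = 3.
  Sum: 972/5 + 81 − 27 − 9 + 3 = 1212/5.
  ∫_0^3 u'(x)^2 dx = ∫_0^3 (16*x^2 + 8*x + 1) dx. Term by term:
    ∫_0^3 16*x^2 dx = 144;  ∫_0^3 8*x dx = 36;  ∫_0^3 1 dx = 3.
  Sum: 144 + 36 + 3 = 183.
Adding: ||u||_{H^1}^2 = 1212/5 + 183 = 2127/5.


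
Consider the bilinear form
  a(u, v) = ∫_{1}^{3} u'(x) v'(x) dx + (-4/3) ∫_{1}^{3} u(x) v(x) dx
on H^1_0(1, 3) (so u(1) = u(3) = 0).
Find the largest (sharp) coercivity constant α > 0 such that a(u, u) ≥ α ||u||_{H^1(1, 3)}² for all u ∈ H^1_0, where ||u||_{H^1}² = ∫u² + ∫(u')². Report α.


α = (-16/3 + π^2)/(4 + π^2)

Coercivity of a(·,·) on H^1_0(1, 3) means a(u, u) ≥ α ||u||_{H^1}² for every u ∈ H^1_0.
The interval has length L = 2, and Poincaré/coercivity depend only on L. Here a(u, u) = ∫(u')² + (-4/3)·∫u².
Here c = -4/3 < 0 with |c| < (π/L)² = π^2/4, so coercivity still holds. The condition a(u,u) ≥ α||u||_{H^1}² reads (1−α)∫(u')² ≥ (α−c)∫u². Any admissible α is ≤ 1 (rapidly oscillating u have ∫u²/∫(u')² → 0), and α = 1 would force 0 ≥ (1−c)∫u², impossible since c < 1; so 1−α > 0. By the sharp Poincaré inequality on H^1_0 of an interval of length L, ∫(u')² ≥ (π/L)²∫u² with equality for the first sine mode sin(π(x−x₀)/L) (x₀ the left endpoint), so the inequality holds for all u iff (1−α)(π/L)² ≥ α − c, i.e. α ≤ ((π/L)² + c)/((π/L)² + 1) = (1 + c(L/π)²)/(1 + (L/π)²). (Direct route, valid since c ≤ 0: Poincaré gives c∫u² ≥ c(L/π)²∫(u')², so a(u,u) ≥ (1 + c(L/π)²)∫(u')², while ||u||_{H^1}² ≤ (1 + (L/π)²)∫(u')²; dividing yields the same α.) With (π/L)² = π^2/4 and c = -4/3, the largest admissible constant is α = ((π/L)² + c)/((π/L)² + 1).
Simplifying, α = (-16/3 + π^2)/(4 + π^2).


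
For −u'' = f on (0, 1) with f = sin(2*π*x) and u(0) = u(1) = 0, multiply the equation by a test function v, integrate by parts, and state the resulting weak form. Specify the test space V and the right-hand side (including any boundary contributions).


V = H^1_0(0, 1) (so v(0) = v(1) = 0); weak form: ∫_0^1 u'v' dx = ∫_0^1 (sin(2*π*x)) v dx for all v ∈ V.

Multiply both sides by a test function v and integrate from 0 to 1:
  ∫_0^1 −u''(x) v(x) dx = ∫_0^1 f(x) v(x) dx.
Integrate the LHS by parts once:
  ∫_0^1 −u'' v dx = −[u'(x) v(x)]_0^1 + ∫_0^1 u'(x) v'(x) dx.
Thus ∫_0^1 u'(x) v'(x) dx = ∫_0^1 f(x) v(x) dx + [u'(x) v(x)]_0^1.
Choose V so that boundary terms are either known or forced to vanish.
u is Dirichlet: u(0) = u(1) = 0. Let V = H^1_0(0, 1); then v(0) = v(1) = 0, and [u' v]_0^1 = 0.
Weak formulation: find u (satisfying any essential BC) such that ∫_0^1 u'(x) v'(x) dx = ∫_0^1 f v dx for all v ∈ V.
Substituting f(x) = sin(2*π*x), the right-hand side is ∫_0^1 (sin(2*π*x)) v dx.


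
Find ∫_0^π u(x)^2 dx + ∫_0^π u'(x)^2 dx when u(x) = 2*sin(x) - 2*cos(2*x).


||u||_{H^1(0,π)}^2 = 80/3 + 14*π

u'(x) = 4*sin(2*x) + 2*cos(x).
Expand u² and (u')² and integrate term by term on (0, π), using: for integers n ≥ 1, ∫_0^π sin²(nx) dx = ∫_0^π cos²(nx) dx = π/2; for n ≠ n', ∫_0^π sin(nx)sin(n'x) dx = ∫_0^π cos(nx)cos(n'x) dx = 0; and by product-to-sum, ∫_0^π sin(nx)cos(n'x) dx = ½∫_0^π [sin((n+n')x) + sin((n−n')x)] dx, which is 0 when n+n' is even and 2n/(n²−n'²) when n+n' is odd (it need not vanish on (0, π)).
  u² squared terms: (-2)²·∫cos(2x)² dx = 4·π/2 = 2*π;  (2)²·∫sin(x)² dx = 4·π/2 = 2*π.
  u² cross terms: 2·(-2)·(2)·∫cos(2x)·sin(x) dx = -8·(-2/3) = 16/3.
  So ∫_0^π u² dx = 2*π + 2*π + 16/3 = 16/3 + 4*π.
  (u')² squared terms: (2)²·∫cos(x)² dx = 4·π/2 = 2*π;  (4)²·∫sin(2x)² dx = 16·π/2 = 8*π.
  (u')² cross terms: 2·(2)·(4)·∫cos(x)·sin(2x) dx = 16·(4/3) = 64/3.
  So ∫_0^π (u')² dx = 2*π + 8*π + 64/3 = 64/3 + 10*π.
||u||_{H^1}^2 = (16/3 + 4*π) + (64/3 + 10*π) = 80/3 + 14*π.


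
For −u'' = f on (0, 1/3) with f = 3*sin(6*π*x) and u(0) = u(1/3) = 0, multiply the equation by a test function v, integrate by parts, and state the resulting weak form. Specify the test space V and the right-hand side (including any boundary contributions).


V = H^1_0(0, 1/3) (so v(0) = v(1/3) = 0); weak form: ∫_0^1/3 u'v' dx = ∫_0^1/3 (3*sin(6*π*x)) v dx for all v ∈ V.

Multiply both sides by a test function v and integrate from 0 to 1/3:
  ∫_0^1/3 −u''(x) v(x) dx = ∫_0^1/3 f(x) v(x) dx.
Integrate the LHS by parts once:
  ∫_0^1/3 −u'' v dx = −[u'(x) v(x)]_0^1/3 + ∫_0^1/3 u'(x) v'(x) dx.
Thus ∫_0^1/3 u'(x) v'(x) dx = ∫_0^1/3 f(x) v(x) dx + [u'(x) v(x)]_0^1/3.
Choose V so that boundary terms are either known or forced to vanish.
u is Dirichlet: u(0) = u(1/3) = 0. Let V = H^1_0(0, 1/3); then v(0) = v(1/3) = 0, and [u' v]_0^1/3 = 0.
Weak formulation: find u (satisfying any essential BC) such that ∫_0^1/3 u'(x) v'(x) dx = ∫_0^1/3 f v dx for all v ∈ V.
Substituting f(x) = 3*sin(6*π*x), the right-hand side is ∫_0^1/3 (3*sin(6*π*x)) v dx.


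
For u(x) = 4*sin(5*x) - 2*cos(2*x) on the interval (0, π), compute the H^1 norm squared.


||u||_{H^1(0,π)}^2 = -800/21 + 218*π

u'(x) = 4*sin(2*x) + 20*cos(5*x).
Expand u² and (u')² and integrate term by term on (0, π), using: for integers n ≥ 1, ∫_0^π sin²(nx) dx = ∫_0^π cos²(nx) dx = π/2; for n ≠ n', ∫_0^π sin(nx)sin(n'x) dx = ∫_0^π cos(nx)cos(n'x) dx = 0; and by product-to-sum, ∫_0^π sin(nx)cos(n'x) dx = ½∫_0^π [sin((n+n')x) + sin((n−n')x)] dx, which is 0 when n+n' is even and 2n/(n²−n'²) when n+n' is odd (it need not vanish on (0, π)).
  u² squared terms: (-2)²·∫cos(2x)² dx = 4·π/2 = 2*π;  (4)²·∫sin(5x)² dx = 16·π/2 = 8*π.
  u² cross terms: 2·(-2)·(4)·∫cos(2x)·sin(5x) dx = -16·(10/21) = -160/21.
  So ∫_0^π u² dx = 2*π + 8*π − 160/21 = -160/21 + 10*π.
  (u')² squared terms: (4)²·∫sin(2x)² dx = 16·π/2 = 8*π;  (20)²·∫cos(5x)² dx = 400·π/2 = 200*π.
  (u')² cross terms: 2·(4)·(20)·∫sin(2x)·cos(5x) dx = 160·(-4/21) = -640/21.
  So ∫_0^π (u')² dx = 8*π + 200*π − 640/21 = -640/21 + 208*π.
||u||_{H^1}^2 = (-160/21 + 10*π) + (-640/21 + 208*π) = -800/21 + 218*π.


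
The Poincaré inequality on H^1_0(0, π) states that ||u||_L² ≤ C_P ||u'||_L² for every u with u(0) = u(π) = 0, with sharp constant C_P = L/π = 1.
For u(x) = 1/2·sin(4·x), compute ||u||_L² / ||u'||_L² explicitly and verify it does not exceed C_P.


||u||_L² / ||u'||_L² = 1/4 < C_P = 1.

u(x) = 1/2·sin(4·x), so u'(x) = 2*cos(4*x).
Writing u(x) = A·sin(kπx/L) with A = 1/2 and k = 4, use ∫_0^L sin²(kπx/L) dx = L/2 and ∫_0^L cos²(kπx/L) dx = L/2.
u² = 1/4·sin²(4·x) and (u')² = 4·cos²(4·x), and each of sin², cos² integrates to L/2 = π/2 over (0, π).
∫_0^π u² dx = π/8, so ||u||_L² = sqrt(2)*sqrt(π)/4.
∫_0^π (u')² dx = 2*π, so ||u'||_L² = sqrt(2)*sqrt(π).
Ratio ||u||_L² / ||u'||_L² = 1/4.
Sharp Poincaré constant on H^1_0(0, π) is C_P = L/π = 1, achieved by sin(x).
This is the k = 4 harmonic; the ratio L/(kπ) is strictly less than C_P = L/π, consistent with the sharp inequality ||u||_L² ≤ C_P ||u'||_L².


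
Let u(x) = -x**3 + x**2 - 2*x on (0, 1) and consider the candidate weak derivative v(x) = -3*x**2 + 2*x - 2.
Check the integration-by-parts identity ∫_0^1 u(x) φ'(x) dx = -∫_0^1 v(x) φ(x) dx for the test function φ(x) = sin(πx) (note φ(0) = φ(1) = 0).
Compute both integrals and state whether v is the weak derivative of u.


LHS = -12/π^3 + 5/π, RHS = -12/π^3 + 5/π. Yes, v = u' weakly.

u(x) = -x**3 + x**2 - 2*x, classical derivative u'(x) = -3*x**2 + 2*x - 2.
φ(x) = sin(πx), so φ'(x) = π*cos(π*x).
Note φ(0) = φ(1) = 0, so the boundary term u·φ vanishes.
LHS = ∫_0^1 u(x) φ'(x) dx = ∫_0^1 (-π*x^3*cos(π*x) + π*x^2*cos(π*x) - 2*π*x*cos(π*x)) dx. Term by term:
  ∫_0^1 π*x^2*cos(π*x) dx = -2/π;  ∫_0^1 -π*x^3*cos(π*x) dx = -12/π^3 + 3/π;  ∫_0^1 -2*π*x*cos(π*x) dx = 4/π.
Sum: -2/π + -12/π^3 + 3/π + 4/π = -12/π^3 + 5/π.
So LHS = -12/π^3 + 5/π.
∫_0^1 v(x) φ(x) dx = ∫_0^1 (-3*x^2*sin(π*x) + 2*x*sin(π*x) - 2*sin(π*x)) dx. Term by term:
  ∫_0^1 -2*sin(π*x) dx = -4/π;  ∫_0^1 -3*x^2*sin(π*x) dx = -3/π + 12/π^3;  ∫_0^1 2*x*sin(π*x) dx = 2/π.
Sum: -4/π + -3/π + 12/π^3 + 2/π = -5/π + 12/π^3.
So RHS = -∫_0^1 v(x) φ(x) dx = -12/π^3 + 5/π.
LHS = RHS, so the identity holds for this test φ.
Moreover u is smooth here and v(x) = u'(x) = -3*x**2 + 2*x - 2 pointwise, so the identity holds for every test function. Hence v is the weak derivative of u.


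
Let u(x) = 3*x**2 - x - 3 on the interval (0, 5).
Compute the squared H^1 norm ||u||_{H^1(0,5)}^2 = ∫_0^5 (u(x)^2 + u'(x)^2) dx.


||u||_{H^1}^2 = 32725/6

The H^1 norm (squared) on an interval (0, L) is
  ||u||_{H^1}^2 = ∫_0^L u(x)^2 dx + ∫_0^L u'(x)^2 dx.
Compute u'(x) = 6*x - 1.
Then u(x)^2 = 9*x**4 - 6*x**3 - 17*x**2 + 6*x + 9 and u'(x)^2 = 36*x**2 - 12*x + 1.
Integrate each monomial from 0 to 5 using ∫_0^5 c·x^n dx = c·5^(n+1)/(n+1):
  ∫_0^5 u(x)^2 dx = ∫_0^5 (9*x^4 - 6*x^3 - 17*x^2 + 6*x + 9) dx. Term by term:
    ∫_0^5 9*x^4 dx = 5625;  ∫_0^5 -6*x^3 dx = -1875/2;  ∫_0^5 -17*x^2 dx = -2125/3;
    ∫_0^5 6*x dx = 75;  ∫_0^5 9 dx = 45.
  Sum: 5625 − 1875/2 − 2125/3 + 75 + 45 = 24595/6.
  ∫_0^5 u'(x)^2 dx = ∫_0^5 (36*x^2 - 12*x + 1) dx. Term by term:
    ∫_0^5 36*x^2 dx = 1500;  ∫_0^5 -12*x dx = -150;  ∫_0^5 1 dx = 5.
  Sum: 1500 − 150 + 5 = 1355.
Adding: ||u||_{H^1}^2 = 24595/6 + 1355 = 32725/6.


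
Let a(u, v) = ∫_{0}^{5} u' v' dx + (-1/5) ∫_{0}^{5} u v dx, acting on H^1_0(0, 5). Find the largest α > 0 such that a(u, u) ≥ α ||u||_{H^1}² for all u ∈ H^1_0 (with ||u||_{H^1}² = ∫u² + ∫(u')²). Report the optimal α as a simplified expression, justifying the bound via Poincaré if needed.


α = (-5 + π^2)/(π^2 + 25)

Coercivity of a(·,·) on H^1_0(0, 5) means a(u, u) ≥ α ||u||_{H^1}² for every u ∈ H^1_0.
The interval has length L = 5, and Poincaré/coercivity depend only on L. Here a(u, u) = ∫(u')² + (-1/5)·∫u².
Here c = -1/5 < 0 with |c| < (π/L)² = π^2/25, so coercivity still holds. The condition a(u,u) ≥ α||u||_{H^1}² reads (1−α)∫(u')² ≥ (α−c)∫u². Any admissible α is ≤ 1 (rapidly oscillating u have ∫u²/∫(u')² → 0), and α = 1 would force 0 ≥ (1−c)∫u², impossible since c < 1; so 1−α > 0. By the sharp Poincaré inequality on H^1_0 of an interval of length L, ∫(u')² ≥ (π/L)²∫u² with equality for the first sine mode sin(π(x−x₀)/L) (x₀ the left endpoint), so the inequality holds for all u iff (1−α)(π/L)² ≥ α − c, i.e. α ≤ ((π/L)² + c)/((π/L)² + 1) = (1 + c(L/π)²)/(1 + (L/π)²). (Direct route, valid since c ≤ 0: Poincaré gives c∫u² ≥ c(L/π)²∫(u')², so a(u,u) ≥ (1 + c(L/π)²)∫(u')², while ||u||_{H^1}² ≤ (1 + (L/π)²)∫(u')²; dividing yields the same α.) With (π/L)² = π^2/25 and c = -1/5, the largest admissible constant is α = ((π/L)² + c)/((π/L)² + 1).
Simplifying, α = (-5 + π^2)/(π^2 + 25).


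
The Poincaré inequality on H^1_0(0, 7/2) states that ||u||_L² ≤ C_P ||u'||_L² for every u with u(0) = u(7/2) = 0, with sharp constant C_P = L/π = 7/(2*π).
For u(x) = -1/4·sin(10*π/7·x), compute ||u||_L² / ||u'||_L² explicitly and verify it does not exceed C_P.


||u||_L² / ||u'||_L² = 7/(10*π) < C_P = 7/(2*π).

u(x) = -1/4·sin(10*π/7·x), so u'(x) = -5*π*cos(10*π*x/7)/14.
Writing u(x) = A·sin(kπx/L) with A = -1/4 and k = 5, use ∫_0^L sin²(kπx/L) dx = L/2 and ∫_0^L cos²(kπx/L) dx = L/2.
u² = 1/16·sin²(10*π/7·x) and (u')² = 25*π^2/196·cos²(10*π/7·x), and each of sin², cos² integrates to L/2 = 7/4 over (0, 7/2).
∫_0^7/2 u² dx = 7/64, so ||u||_L² = sqrt(7)/8.
∫_0^7/2 (u')² dx = 25*π^2/112, so ||u'||_L² = 5*sqrt(7)*π/28.
Ratio ||u||_L² / ||u'||_L² = 7/(10*π).
Sharp Poincaré constant on H^1_0(0, 7/2) is C_P = L/π = 7/(2*π), achieved by sin(2*π/7·x).
This is the k = 5 harmonic; the ratio L/(kπ) is strictly less than C_P = L/π, consistent with the sharp inequality ||u||_L² ≤ C_P ||u'||_L².


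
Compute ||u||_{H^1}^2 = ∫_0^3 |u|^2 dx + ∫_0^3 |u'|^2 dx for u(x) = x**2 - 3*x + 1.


||u||_{H^1}^2 = 111/10

The H^1 norm (squared) on an interval (0, L) is
  ||u||_{H^1}^2 = ∫_0^L u(x)^2 dx + ∫_0^L u'(x)^2 dx.
Compute u'(x) = 2*x - 3.
Then u(x)^2 = x**4 - 6*x**3 + 11*x**2 - 6*x + 1 and u'(x)^2 = 4*x**2 - 12*x + 9.
Integrate each monomial from 0 to 3 using ∫_0^3 c·x^n dx = c·3^(n+1)/(n+1):
  ∫_0^3 u(x)^2 dx = ∫_0^3 (x^4 - 6*x^3 + 11*x^2 - 6*x + 1) dx. Term by term:
    ∫_0^3 x^4 dx = 243/5;  ∫_0^3 -6*x^3 dx = -243/2;  ∫_0^3 11*x^2 dx = 99;
    ∫_0^3 -6*x dx = -27;  ∫_0^3 1 dx = 3.
  Sum: 243/5 − 243/2 + 99 − 27 + 3 = 21/10.
  ∫_0^3 u'(x)^2 dx = ∫_0^3 (4*x^2 - 12*x + 9) dx. Term by term:
    ∫_0^3 4*x^2 dx = 36;  ∫_0^3 -12*x dx = -54;  ∫_0^3 9 dx = 27.
  Sum: 36 − 54 + 27 = 9.
Adding: ||u||_{H^1}^2 = 21/10 + 9 = 111/10.


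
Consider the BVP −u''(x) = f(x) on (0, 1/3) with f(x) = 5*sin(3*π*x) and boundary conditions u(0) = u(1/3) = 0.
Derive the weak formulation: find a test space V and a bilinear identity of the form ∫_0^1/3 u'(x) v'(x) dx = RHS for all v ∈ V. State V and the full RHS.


V = H^1_0(0, 1/3) (so v(0) = v(1/3) = 0); weak form: ∫_0^1/3 u'v' dx = ∫_0^1/3 (5*sin(3*π*x)) v dx for all v ∈ V.

Multiply both sides by a test function v and integrate from 0 to 1/3:
  ∫_0^1/3 −u''(x) v(x) dx = ∫_0^1/3 f(x) v(x) dx.
Integrate the LHS by parts once:
  ∫_0^1/3 −u'' v dx = −[u'(x) v(x)]_0^1/3 + ∫_0^1/3 u'(x) v'(x) dx.
Thus ∫_0^1/3 u'(x) v'(x) dx = ∫_0^1/3 f(x) v(x) dx + [u'(x) v(x)]_0^1/3.
Choose V so that boundary terms are either known or forced to vanish.
u is Dirichlet: u(0) = u(1/3) = 0. Let V = H^1_0(0, 1/3); then v(0) = v(1/3) = 0, and [u' v]_0^1/3 = 0.
Weak formulation: find u (satisfying any essential BC) such that ∫_0^1/3 u'(x) v'(x) dx = ∫_0^1/3 f v dx for all v ∈ V.
Substituting f(x) = 5*sin(3*π*x), the right-hand side is ∫_0^1/3 (5*sin(3*π*x)) v dx.


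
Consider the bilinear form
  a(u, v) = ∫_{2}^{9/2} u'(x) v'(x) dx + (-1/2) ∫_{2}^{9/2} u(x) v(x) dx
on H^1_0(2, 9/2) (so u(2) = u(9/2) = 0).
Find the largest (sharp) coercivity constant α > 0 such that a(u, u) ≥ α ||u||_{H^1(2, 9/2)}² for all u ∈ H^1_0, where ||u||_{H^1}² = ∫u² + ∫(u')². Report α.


α = (-25 + 8*π^2)/(2*(25 + 4*π^2))

Coercivity of a(·,·) on H^1_0(2, 9/2) means a(u, u) ≥ α ||u||_{H^1}² for every u ∈ H^1_0.
The interval has length L = 5/2, and Poincaré/coercivity depend only on L. Here a(u, u) = ∫(u')² + (-1/2)·∫u².
Here c = -1/2 < 0 with |c| < (π/L)² = 4*π^2/25, so coercivity still holds. The condition a(u,u) ≥ α||u||_{H^1}² reads (1−α)∫(u')² ≥ (α−c)∫u². Any admissible α is ≤ 1 (rapidly oscillating u have ∫u²/∫(u')² → 0), and α = 1 would force 0 ≥ (1−c)∫u², impossible since c < 1; so 1−α > 0. By the sharp Poincaré inequality on H^1_0 of an interval of length L, ∫(u')² ≥ (π/L)²∫u² with equality for the first sine mode sin(π(x−x₀)/L) (x₀ the left endpoint), so the inequality holds for all u iff (1−α)(π/L)² ≥ α − c, i.e. α ≤ ((π/L)² + c)/((π/L)² + 1) = (1 + c(L/π)²)/(1 + (L/π)²). (Direct route, valid since c ≤ 0: Poincaré gives c∫u² ≥ c(L/π)²∫(u')², so a(u,u) ≥ (1 + c(L/π)²)∫(u')², while ||u||_{H^1}² ≤ (1 + (L/π)²)∫(u')²; dividing yields the same α.) With (π/L)² = 4*π^2/25 and c = -1/2, the largest admissible constant is α = ((π/L)² + c)/((π/L)² + 1).
Simplifying, α = (-25 + 8*π^2)/(2*(25 + 4*π^2)).


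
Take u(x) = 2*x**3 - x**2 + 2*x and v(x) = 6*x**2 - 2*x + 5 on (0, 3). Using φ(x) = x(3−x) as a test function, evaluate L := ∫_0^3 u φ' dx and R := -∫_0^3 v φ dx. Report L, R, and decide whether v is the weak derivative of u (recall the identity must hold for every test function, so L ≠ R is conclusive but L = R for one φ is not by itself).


LHS = -342/5, RHS = -819/10. No, v is not the weak derivative of u.

u(x) = 2*x**3 - x**2 + 2*x, classical derivative u'(x) = 6*x**2 - 2*x + 2.
φ(x) = x(3−x), so φ'(x) = 3 - 2*x.
Note φ(0) = φ(3) = 0, so the boundary term u·φ vanishes.
LHS = ∫_0^3 u(x) φ'(x) dx = ∫_0^3 (-4*x^4 + 8*x^3 - 7*x^2 + 6*x) dx. Term by term:
  ∫_0^3 -4*x^4 dx = -972/5;  ∫_0^3 8*x^3 dx = 162;  ∫_0^3 -7*x^2 dx = -63;
  ∫_0^3 6*x dx = 27.
Sum: -972/5 + 162 − 63 + 27 = -342/5.
So LHS = -342/5.
∫_0^3 v(x) φ(x) dx = ∫_0^3 (-6*x^4 + 20*x^3 - 11*x^2 + 15*x) dx. Term by term:
  ∫_0^3 -6*x^4 dx = -1458/5;  ∫_0^3 20*x^3 dx = 405;  ∫_0^3 -11*x^2 dx = -99;
  ∫_0^3 15*x dx = 135/2.
Sum: -1458/5 + 405 − 99 + 135/2 = 819/10.
So RHS = -∫_0^3 v(x) φ(x) dx = -819/10.
LHS − RHS = 27/2 ≠ 0, so the identity fails.
(For a valid weak derivative the identity must hold for EVERY test function, in particular this one. The failure shows v is NOT the weak derivative of u.)
Correct weak derivative would be u'(x) = 6*x**2 - 2*x + 2.


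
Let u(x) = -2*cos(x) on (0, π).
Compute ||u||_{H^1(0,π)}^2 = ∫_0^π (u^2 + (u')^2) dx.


||u||_{H^1(0,π)}^2 = 4*π

u'(x) = 2*sin(x).
Expand u² and (u')² and integrate term by term on (0, π), using: for integers n ≥ 1, ∫_0^π sin²(nx) dx = ∫_0^π cos²(nx) dx = π/2; for n ≠ n', ∫_0^π sin(nx)sin(n'x) dx = ∫_0^π cos(nx)cos(n'x) dx = 0; and by product-to-sum, ∫_0^π sin(nx)cos(n'x) dx = ½∫_0^π [sin((n+n')x) + sin((n−n')x)] dx, which is 0 when n+n' is even and 2n/(n²−n'²) when n+n' is odd (it need not vanish on (0, π)).
  u² squared terms: (-2)²·∫cos(x)² dx = 4·π/2 = 2*π.
  So ∫_0^π u² dx = 2*π.
  (u')² squared terms: (2)²·∫sin(x)² dx = 4·π/2 = 2*π.
  So ∫_0^π (u')² dx = 2*π.
||u||_{H^1}^2 = (2*π) + (2*π) = 4*π.


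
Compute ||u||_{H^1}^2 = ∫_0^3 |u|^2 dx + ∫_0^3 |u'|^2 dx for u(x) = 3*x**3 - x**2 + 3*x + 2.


||u||_{H^1}^2 = 97179/14

The H^1 norm (squared) on an interval (0, L) is
  ||u||_{H^1}^2 = ∫_0^L u(x)^2 dx + ∫_0^L u'(x)^2 dx.
Compute u'(x) = 9*x**2 - 2*x + 3.
Then u(x)^2 = 9*x**6 - 6*x**5 + 19*x**4 + 6*x**3 + 5*x**2 + 12*x + 4 and u'(x)^2 = 81*x**4 - 36*x**3 + 58*x**2 - 12*x + 9.
Integrate each monomial from 0 to 3 using ∫_0^3 c·x^n dx = c·3^(n+1)/(n+1):
  ∫_0^3 u(x)^2 dx = ∫_0^3 (9*x^6 - 6*x^5 + 19*x^4 + 6*x^3 + 5*x^2 + 12*x + 4) dx. Term by term:
    ∫_0^3 9*x^6 dx = 19683/7;  ∫_0^3 -6*x^5 dx = -729;  ∫_0^3 19*x^4 dx = 4617/5;
    ∫_0^3 6*x^3 dx = 243/2;  ∫_0^3 5*x^2 dx = 45;  ∫_0^3 12*x dx = 54;
    ∫_0^3 4 dx = 12.
  Sum: 19683/7 − 729 + 4617/5 + 243/2 + 45 + 54 + 12 = 226713/70.
  ∫_0^3 u'(x)^2 dx = ∫_0^3 (81*x^4 - 36*x^3 + 58*x^2 - 12*x + 9) dx. Term by term:
    ∫_0^3 81*x^4 dx = 19683/5;  ∫_0^3 -36*x^3 dx = -729;  ∫_0^3 58*x^2 dx = 522;
    ∫_0^3 -12*x dx = -54;  ∫_0^3 9 dx = 27.
  Sum: 19683/5 − 729 + 522 − 54 + 27 = 18513/5.
Adding: ||u||_{H^1}^2 = 226713/70 + 18513/5 = 97179/14.


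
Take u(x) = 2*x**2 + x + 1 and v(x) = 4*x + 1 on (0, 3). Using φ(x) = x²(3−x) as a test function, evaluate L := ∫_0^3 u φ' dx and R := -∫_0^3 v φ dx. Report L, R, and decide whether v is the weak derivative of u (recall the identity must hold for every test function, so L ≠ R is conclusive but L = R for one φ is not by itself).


LHS = -1107/20, RHS = -1107/20. Yes, v = u' weakly.

u(x) = 2*x**2 + x + 1, classical derivative u'(x) = 4*x + 1.
φ(x) = x²(3−x), so φ'(x) = 3*x*(2 - x).
Note φ(0) = φ(3) = 0, so the boundary term u·φ vanishes.
LHS = ∫_0^3 u(x) φ'(x) dx = ∫_0^3 (-6*x^4 + 9*x^3 + 3*x^2 + 6*x) dx. Term by term:
  ∫_0^3 -6*x^4 dx = -1458/5;  ∫_0^3 9*x^3 dx = 729/4;  ∫_0^3 3*x^2 dx = 27;
  ∫_0^3 6*x dx = 27.
Sum: -1458/5 + 729/4 + 27 + 27 = -1107/20.
So LHS = -1107/20.
∫_0^3 v(x) φ(x) dx = ∫_0^3 (-4*x^4 + 11*x^3 + 3*x^2) dx. Term by term:
  ∫_0^3 -4*x^4 dx = -972/5;  ∫_0^3 11*x^3 dx = 891/4;  ∫_0^3 3*x^2 dx = 27.
Sum: -972/5 + 891/4 + 27 = 1107/20.
So RHS = -∫_0^3 v(x) φ(x) dx = -1107/20.
LHS = RHS, so the identity holds for this test φ.
Moreover u is smooth here and v(x) = u'(x) = 4*x + 1 pointwise, so the identity holds for every test function. Hence v is the weak derivative of u.


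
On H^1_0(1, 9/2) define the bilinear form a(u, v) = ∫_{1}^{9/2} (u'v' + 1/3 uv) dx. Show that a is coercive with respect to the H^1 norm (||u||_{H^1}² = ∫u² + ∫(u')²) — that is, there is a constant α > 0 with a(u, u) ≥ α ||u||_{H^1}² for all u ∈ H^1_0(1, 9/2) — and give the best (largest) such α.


α = (49 + 12*π^2)/(3*(4*π^2 + 49))

Coercivity of a(·,·) on H^1_0(1, 9/2) means a(u, u) ≥ α ||u||_{H^1}² for every u ∈ H^1_0.
The interval has length L = 7/2, and Poincaré/coercivity depend only on L. Here a(u, u) = ∫(u')² + (1/3)·∫u².
Here 0 < c = 1/3 < 1. The condition a(u,u) ≥ α||u||_{H^1}² reads (1−α)∫(u')² ≥ (α−c)∫u². Any admissible α is ≤ 1 (rapidly oscillating u have ∫u²/∫(u')² → 0), and α = 1 would force 0 ≥ (1−c)∫u², impossible since c < 1; so 1−α > 0. By the sharp Poincaré inequality on H^1_0 of an interval of length L, ∫(u')² ≥ (π/L)²∫u² with equality for the first sine mode sin(π(x−x₀)/L) (x₀ the left endpoint), so the inequality holds for all u iff (1−α)(π/L)² ≥ α − c, i.e. α ≤ ((π/L)² + c)/((π/L)² + 1) = (1 + c(L/π)²)/(1 + (L/π)²). With (π/L)² = 4*π^2/49 and c = 1/3, the largest admissible constant is α = ((π/L)² + c)/((π/L)² + 1).
Simplifying, α = (49 + 12*π^2)/(3*(4*π^2 + 49)).


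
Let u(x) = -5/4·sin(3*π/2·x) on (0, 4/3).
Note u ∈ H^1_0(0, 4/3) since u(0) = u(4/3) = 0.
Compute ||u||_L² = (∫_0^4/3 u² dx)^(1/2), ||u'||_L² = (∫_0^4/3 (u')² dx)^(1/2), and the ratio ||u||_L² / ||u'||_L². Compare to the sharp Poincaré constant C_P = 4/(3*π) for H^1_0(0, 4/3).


||u||_L² / ||u'||_L² = 2/(3*π) < C_P = 4/(3*π).

u(x) = -5/4·sin(3*π/2·x), so u'(x) = -15*π*cos(3*π*x/2)/8.
Writing u(x) = A·sin(kπx/L) with A = -5/4 and k = 2, use ∫_0^L sin²(kπx/L) dx = L/2 and ∫_0^L cos²(kπx/L) dx = L/2.
u² = 25/16·sin²(3*π/2·x) and (u')² = 225*π^2/64·cos²(3*π/2·x), and each of sin², cos² integrates to L/2 = 2/3 over (0, 4/3).
∫_0^4/3 u² dx = 25/24, so ||u||_L² = 5*sqrt(6)/12.
∫_0^4/3 (u')² dx = 75*π^2/32, so ||u'||_L² = 5*sqrt(6)*π/8.
Ratio ||u||_L² / ||u'||_L² = 2/(3*π).
Sharp Poincaré constant on H^1_0(0, 4/3) is C_P = L/π = 4/(3*π), achieved by sin(3*π/4·x).
This is the k = 2 harmonic; the ratio L/(kπ) is strictly less than C_P = L/π, consistent with the sharp inequality ||u||_L² ≤ C_P ||u'||_L².
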